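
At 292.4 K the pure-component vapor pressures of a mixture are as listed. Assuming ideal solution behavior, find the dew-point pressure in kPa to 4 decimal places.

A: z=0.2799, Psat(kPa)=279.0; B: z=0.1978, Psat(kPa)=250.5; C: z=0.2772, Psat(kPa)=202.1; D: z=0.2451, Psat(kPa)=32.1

At the dew point ψ → 1, so Σzᵢ/Kᵢ = 1 with Kᵢ = Pᵢˢᵃᵗ/P ⇒ 1/P = Σzᵢ/Pᵢˢᵃᵗ.
1/P = 0.2799/279.0 + 0.1978/250.5 + 0.2772/202.1 + 0.2451/32.1 = 0.0108000 ⇒ P = 92.5929 kPa

Pdew = 92.5929 kPa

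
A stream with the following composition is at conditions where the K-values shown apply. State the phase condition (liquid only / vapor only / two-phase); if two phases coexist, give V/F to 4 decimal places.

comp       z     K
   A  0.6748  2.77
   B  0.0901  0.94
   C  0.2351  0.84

ΣzᵢKᵢ = 2.1514; Σzᵢ/Kᵢ = 0.6193.
Since Σzᵢ/Kᵢ < 1 the mixture is above its dew point — single vapor phase.

vapor only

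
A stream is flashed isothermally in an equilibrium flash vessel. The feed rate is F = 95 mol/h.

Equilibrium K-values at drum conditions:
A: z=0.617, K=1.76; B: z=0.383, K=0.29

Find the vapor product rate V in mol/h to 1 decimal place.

V = 34.7 mol/h

Material balance + equilibrium reduce to Σ zᵢ(Kᵢ−1)/(1+ψ(Kᵢ−1)) = 0.
Check two-phase: ΣzᵢKᵢ = 1.197 > 1 and Σzᵢ/Kᵢ = 1.671 > 1, so g(0) = 0.197 > 0 and g(1) = -0.671 < 0.
Iterate (Newton) starting at ψ = 0.53:
  ψ = 0.530: g = -0.1017, g' = -0.677 → ψ = 0.380
  ψ = 0.380: g = -0.0085, g' = -0.577 → ψ = 0.365
Converged at ψ = 0.365.
Then V = ψ·F = 0.3651·95 = 34.7 mol/h and L = F − V = 60.3 mol/h.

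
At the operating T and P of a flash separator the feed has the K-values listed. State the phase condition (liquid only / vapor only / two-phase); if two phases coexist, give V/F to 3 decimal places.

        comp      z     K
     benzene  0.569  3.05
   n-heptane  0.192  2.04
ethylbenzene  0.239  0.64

vapor only

ΣzᵢKᵢ = 2.280; Σzᵢ/Kᵢ = 0.654.
Since Σzᵢ/Kᵢ < 1 the mixture is above its dew point — single vapor phase.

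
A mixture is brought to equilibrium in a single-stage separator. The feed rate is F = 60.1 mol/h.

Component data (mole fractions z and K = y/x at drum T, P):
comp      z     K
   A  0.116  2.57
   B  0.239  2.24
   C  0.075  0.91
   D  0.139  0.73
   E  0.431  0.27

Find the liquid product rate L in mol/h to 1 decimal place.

L = 51.2 mol/h

Rachford–Rice: g(ψ) = Σ zᵢ(Kᵢ−1)/(1+ψ(Kᵢ−1)) = 0.
Check two-phase: ΣzᵢKᵢ = 1.120 > 1 and Σzᵢ/Kᵢ = 2.021 > 1, so g(0) = 0.120 > 0 and g(1) = -1.021 < 0.
Newton iteration, ψ⁰ = 0.5:
  ψ = 0.500: g = -0.2610, g' = -0.814 → ψ = 0.179
  ψ = 0.179: g = -0.0237, g' = -0.736 → ψ = 0.147
Converged at ψ = 0.147.
Then V = ψ·F = 0.1474·60.1 = 8.9 mol/h and L = F − V = 51.2 mol/h.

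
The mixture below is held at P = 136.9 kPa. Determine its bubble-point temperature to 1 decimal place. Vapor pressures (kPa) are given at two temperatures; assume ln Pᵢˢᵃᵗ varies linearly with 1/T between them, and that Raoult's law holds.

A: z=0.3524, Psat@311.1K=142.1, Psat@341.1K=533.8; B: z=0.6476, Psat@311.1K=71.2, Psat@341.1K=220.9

Bubble-point temperature: ΣzᵢPᵢˢᵃᵗ(T) = P. Interpolate ln Pᵢˢᵃᵗ = aᵢ + bᵢ/T.
  T = 311.1 K: ΣzᵢPᵢˢᵃᵗ = 96.19 kPa
  T = 341.1 K: ΣzᵢPᵢˢᵃᵗ = 331.17 kPa
  T = 326.1 K: ΣzᵢPᵢˢᵃᵗ = 183.41 kPa
  T = 318.6 K: ΣzᵢPᵢˢᵃᵗ = 133.79 kPa
  T = 322.4 K: ΣzᵢPᵢˢᵃᵗ = 157.26 kPa
  T = 320.5 K: ΣzᵢPᵢˢᵃᵗ = 145.12 kPa
Interpolating between 318.6 K and 320.5 K gives T ≈ 319.1 K.

T = 319.1 K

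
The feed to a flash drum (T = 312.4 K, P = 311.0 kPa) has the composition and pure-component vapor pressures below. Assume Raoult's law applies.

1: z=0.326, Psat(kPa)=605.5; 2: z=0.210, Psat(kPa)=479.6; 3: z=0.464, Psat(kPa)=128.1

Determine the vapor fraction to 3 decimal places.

Raoult's law: Kᵢ = Pᵢˢᵃᵗ/P = Pᵢˢᵃᵗ/311.0.
  K_1 = 605.5/311.0 = 1.94695, K_2 = 479.6/311.0 = 1.54212, K_3 = 128.1/311.0 = 0.41190
Material balance + equilibrium reduce to Σ zᵢ(Kᵢ−1)/(1+ψ(Kᵢ−1)) = 0.
g(0) = ΣzᵢKᵢ − 1 = 0.150 and g(1) = 1 − Σzᵢ/Kᵢ = -0.430, so a root lies in (0, 1).
Iterate (Newton) starting at ψ = 0.45:
  ψ = 0.450: g = -0.0631, g' = -0.480 → ψ = 0.319
  ψ = 0.319: g = -0.0016, g' = -0.460 → ψ = 0.315
Converged at ψ = 0.315.

ψ = 0.315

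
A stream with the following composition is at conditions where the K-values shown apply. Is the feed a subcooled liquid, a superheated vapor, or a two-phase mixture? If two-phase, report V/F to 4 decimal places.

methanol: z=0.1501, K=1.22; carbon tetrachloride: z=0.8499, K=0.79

ΣzᵢKᵢ = 0.8545; Σzᵢ/Kᵢ = 1.1989.
Since ΣzᵢKᵢ < 1 the mixture is below its bubble point — single liquid phase.

subcooled liquid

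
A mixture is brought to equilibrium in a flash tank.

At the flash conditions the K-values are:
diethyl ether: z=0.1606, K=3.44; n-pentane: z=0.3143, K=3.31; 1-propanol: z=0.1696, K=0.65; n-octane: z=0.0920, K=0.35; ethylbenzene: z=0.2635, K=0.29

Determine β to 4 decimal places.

Material balance + equilibrium reduce to Σ zᵢ(Kᵢ−1)/(1+β(Kᵢ−1)) = 0.
Check two-phase: ΣzᵢKᵢ = 1.8117 > 1 and Σzᵢ/Kᵢ = 1.5740 > 1, so g(0) = 0.8117 > 0 and g(1) = -0.5740 < 0.
Newton–Raphson from β = 0.31:
  β = 0.3100: g = 0.26482, g' = -1.1849 → β = 0.5335
  β = 0.5335: g = 0.02979, g' = -0.9837 → β = 0.5638
Converged at β = 0.5638.

β = 0.5638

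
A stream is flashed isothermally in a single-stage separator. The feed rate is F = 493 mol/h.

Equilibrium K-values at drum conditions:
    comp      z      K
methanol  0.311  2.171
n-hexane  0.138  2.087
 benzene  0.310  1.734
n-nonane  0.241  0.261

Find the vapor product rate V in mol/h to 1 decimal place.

V = 382.4 mol/h

Rachford–Rice: g(β) = Σ zᵢ(Kᵢ−1)/(1+β(Kᵢ−1)) = 0.
Feasibility: ΣzᵢKᵢ = 1.564, Σzᵢ/Kᵢ = 1.312 — both > 1, two phases present.
Iterate (Newton) starting at β = 0.53:
  β = 0.530: g = 0.1909, g' = -0.670 → β = 0.815
  β = 0.815: g = -0.0394, g' = -1.055 → β = 0.777
  β = 0.777: g = -0.0018, g' = -0.960 → β = 0.776
Converged at β = 0.776.
Then V = β·F = 0.7756·493 = 382.4 mol/h and L = F − V = 110.6 mol/h.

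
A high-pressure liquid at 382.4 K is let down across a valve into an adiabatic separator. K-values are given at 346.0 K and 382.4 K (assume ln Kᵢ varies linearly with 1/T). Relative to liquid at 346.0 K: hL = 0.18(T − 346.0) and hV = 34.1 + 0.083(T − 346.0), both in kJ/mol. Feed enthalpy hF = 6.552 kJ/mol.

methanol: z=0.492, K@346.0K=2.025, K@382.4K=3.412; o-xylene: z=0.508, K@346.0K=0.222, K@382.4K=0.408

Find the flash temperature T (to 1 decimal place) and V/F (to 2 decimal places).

Adiabatic flash: solve Rachford–Rice at each trial T, then check hF = ψ·hV(T) + (1−ψ)·hL(T).
  T = 346.0 K: K = (2.025, 0.222), RR gives ψ = 0.137, H_out = 4.664 kJ/mol
  T = 382.4 K: K = (3.412, 0.408), RR gives ψ = 0.620, H_out = 25.519 kJ/mol
  T = 364.2 K: K = (2.663, 0.306), RR gives ψ = 0.403, H_out = 16.308 kJ/mol
  T = 355.1 K: K = (2.330, 0.262), RR gives ψ = 0.284, H_out = 11.085 kJ/mol
  T = 350.6 K: K = (2.176, 0.241), RR gives ψ = 0.217, H_out = 8.118 kJ/mol
  T = 348.3 K: K = (2.100, 0.232), RR gives ψ = 0.178, H_out = 6.454 kJ/mol
Linear interpolation between T = 348.3 (H_out = 6.454) and T = 350.6 (H_out = 8.118) on hF = 6.552 gives T ≈ 348.4 K, at which ψ = 0.18.

T = 348.4 K, V/F = 0.18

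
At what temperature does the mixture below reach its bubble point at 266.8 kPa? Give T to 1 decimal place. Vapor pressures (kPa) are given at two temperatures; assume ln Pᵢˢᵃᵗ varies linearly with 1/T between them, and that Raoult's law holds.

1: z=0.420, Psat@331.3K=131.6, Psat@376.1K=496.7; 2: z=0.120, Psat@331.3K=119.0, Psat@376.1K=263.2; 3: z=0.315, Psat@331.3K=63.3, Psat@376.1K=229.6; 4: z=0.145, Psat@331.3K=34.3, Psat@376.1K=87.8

T = 368.2 K

Bubble-point temperature: ΣzᵢPᵢˢᵃᵗ(T) = P. Interpolate ln Pᵢˢᵃᵗ = aᵢ + bᵢ/T.
  T = 331.3 K: ΣzᵢPᵢˢᵃᵗ = 94.46 kPa
  T = 376.1 K: ΣzᵢPᵢˢᵃᵗ = 325.25 kPa
  T = 353.7 K: ΣzᵢPᵢˢᵃᵗ = 181.52 kPa
  T = 364.9 K: ΣzᵢPᵢˢᵃᵗ = 244.96 kPa
  T = 370.5 K: ΣzᵢPᵢˢᵃᵗ = 282.82 kPa
  T = 367.7 K: ΣzᵢPᵢˢᵃᵗ = 263.34 kPa
Interpolating between 367.7 K and 370.5 K gives T ≈ 368.2 K.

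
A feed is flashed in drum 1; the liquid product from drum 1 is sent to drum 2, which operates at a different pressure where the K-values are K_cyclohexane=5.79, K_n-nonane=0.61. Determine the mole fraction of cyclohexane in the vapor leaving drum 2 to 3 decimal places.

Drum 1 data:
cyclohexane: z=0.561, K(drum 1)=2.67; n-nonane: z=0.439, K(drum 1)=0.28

y_cyclohexane (drum 2) = 0.436

Drum 1:
Rachford–Rice: g(ψ₁) = Σ zᵢ(Kᵢ−1)/(1+ψ₁(Kᵢ−1)) = 0.
g(0) = ΣzᵢKᵢ − 1 = 0.621 and g(1) = 1 − Σzᵢ/Kᵢ = -0.778, so a root lies in (0, 1).
Newton–Raphson from ψ₁ = 0.59:
  ψ₁ = 0.590: g = -0.0776, g' = -1.085 → ψ₁ = 0.518
  ψ₁ = 0.518: g = -0.0022, g' = -1.029 → ψ₁ = 0.516
Converged at ψ₁ = 0.516.
Drum-1 compositions:
  cyclohexane: x = 0.301, y = 0.804
  n-nonane: x = 0.699, y = 0.196
Drum-2 feed = drum-1 liquid: z₂ = (0.3013, 0.6987).
Drum 2:
Let ψ₂ = V/F and solve Σ zᵢ(Kᵢ−1)/(1+ψ₂(Kᵢ−1)) = 0.
g(0) = ΣzᵢKᵢ − 1 = 1.171 and g(1) = 1 − Σzᵢ/Kᵢ = -0.198, so a root lies in (0, 1).
Iterate (Newton) starting at ψ₂ = 0.64:
  ψ₂ = 0.640: g = -0.0082, g' = -0.607 → ψ₂ = 0.626
  ψ₂ = 0.626: g = 0.0001, g' = -0.618 → ψ₂ = 0.627
Converged at ψ₂ = 0.627.
  cyclohexane: x = 0.075, y = 0.436
  n-nonane: x = 0.925, y = 0.564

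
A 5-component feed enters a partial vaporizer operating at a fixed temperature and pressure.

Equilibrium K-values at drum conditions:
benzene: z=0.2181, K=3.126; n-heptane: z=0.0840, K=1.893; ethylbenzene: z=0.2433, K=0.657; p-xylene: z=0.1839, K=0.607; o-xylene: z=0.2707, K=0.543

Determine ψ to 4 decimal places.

Material balance + equilibrium reduce to Σ zᵢ(Kᵢ−1)/(1+ψ(Kᵢ−1)) = 0.
Feasibility: ΣzᵢKᵢ = 1.2593, Σzᵢ/Kᵢ = 1.2860 — both > 1, two phases present.
Newton iteration, ψ⁰ = 0.5:
  ψ = 0.5000: g = -0.07441, g' = -0.4443 → ψ = 0.3325
  ψ = 0.3325: g = 0.00626, g' = -0.5308 → ψ = 0.3443
  ψ = 0.3443: g = 0.00005, g' = -0.5222 → ψ = 0.3444
Converged at ψ = 0.3444.

ψ = 0.3444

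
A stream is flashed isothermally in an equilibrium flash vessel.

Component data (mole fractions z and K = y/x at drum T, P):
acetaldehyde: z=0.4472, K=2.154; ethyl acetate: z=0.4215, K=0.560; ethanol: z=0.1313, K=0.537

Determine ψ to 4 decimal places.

ψ = 0.5247

Material balance + equilibrium reduce to Σ zᵢ(Kᵢ−1)/(1+ψ(Kᵢ−1)) = 0.
g(0) = ΣzᵢKᵢ − 1 = 0.2698 and g(1) = 1 − Σzᵢ/Kᵢ = -0.2048, so a root lies in (0, 1).
Newton–Raphson from ψ = 0.51:
  ψ = 0.5100: g = 0.00617, g' = -0.4199 → ψ = 0.5247
Converged at ψ = 0.5247.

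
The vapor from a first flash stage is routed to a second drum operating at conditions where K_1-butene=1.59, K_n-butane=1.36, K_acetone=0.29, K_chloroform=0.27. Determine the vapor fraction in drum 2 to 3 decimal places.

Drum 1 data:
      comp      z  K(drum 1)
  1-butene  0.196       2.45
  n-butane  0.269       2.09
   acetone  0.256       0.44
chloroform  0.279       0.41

V/F (drum 2) = 0.354

Drum 1:
Rachford–Rice: g(ψ₁) = Σ zᵢ(Kᵢ−1)/(1+ψ₁(Kᵢ−1)) = 0.
g(0) = ΣzᵢKᵢ − 1 = 0.269 and g(1) = 1 − Σzᵢ/Kᵢ = -0.471, so a root lies in (0, 1).
Newton–Raphson from ψ₁ = 0.5:
  ψ₁ = 0.500: g = -0.0781, g' = -0.623 → ψ₁ = 0.375
  ψ₁ = 0.375: g = -0.0004, g' = -0.623 → ψ₁ = 0.374
Converged at ψ₁ = 0.374.
Drum-1 compositions:
  1-butene: x = 0.127, y = 0.311
  n-butane: x = 0.191, y = 0.399
  acetone: x = 0.324, y = 0.142
  chloroform: x = 0.358, y = 0.147
Drum-2 feed = drum-1 vapor: z₂ = (0.3113, 0.3994, 0.1425, 0.1468).
Drum 2:
Newton–Raphson from ψ₂ = 0.41:
  ψ₂ = 0.410: g = -0.0224, g' = -0.412 → ψ₂ = 0.356
  ψ₂ = 0.356: g = -0.0007, g' = -0.386 → ψ₂ = 0.354
Converged at ψ₂ = 0.354.
  1-butene: x = 0.258, y = 0.410
  n-butane: x = 0.354, y = 0.482
  acetone: x = 0.190, y = 0.055
  chloroform: x = 0.198, y = 0.053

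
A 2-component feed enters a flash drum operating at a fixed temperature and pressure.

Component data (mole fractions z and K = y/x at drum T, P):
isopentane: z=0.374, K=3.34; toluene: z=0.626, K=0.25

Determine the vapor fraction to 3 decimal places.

Rachford–Rice: g(ψ) = Σ zᵢ(Kᵢ−1)/(1+ψ(Kᵢ−1)) = 0.
g(0) = ΣzᵢKᵢ − 1 = 0.406 and g(1) = 1 − Σzᵢ/Kᵢ = -1.616, so a root lies in (0, 1).
Binary case is linear: z₁(K₁−1)(1+ψ(K₂−1)) + z₂(K₂−1)(1+ψ(K₁−1)) = 0
⇒ ψ = [z₁(K₁−1)+z₂(K₂−1)] / [−(K₁−1)(K₂−1)] = 0.4057/1.7550 = 0.231

ψ = 0.231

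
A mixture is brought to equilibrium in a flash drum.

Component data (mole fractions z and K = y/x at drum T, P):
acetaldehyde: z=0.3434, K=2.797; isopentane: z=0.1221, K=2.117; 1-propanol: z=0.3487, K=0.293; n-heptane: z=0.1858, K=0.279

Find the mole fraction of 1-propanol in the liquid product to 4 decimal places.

x_1-propanol = 0.4505

Rachford–Rice: g(β) = Σ zᵢ(Kᵢ−1)/(1+β(Kᵢ−1)) = 0.
Feasibility: ΣzᵢKᵢ = 1.3730, Σzᵢ/Kᵢ = 2.0365 — both > 1, two phases present.
Newton iteration, β⁰ = 0.5:
  β = 0.5000: g = -0.17826, g' = -1.0236 → β = 0.3258
  β = 0.3258: g = -0.00624, g' = -0.9823 → β = 0.3195
Converged at β = 0.3195.
Compositions from xᵢ = zᵢ/(1+β(Kᵢ−1)), yᵢ = Kᵢxᵢ:
  acetaldehyde: x = 0.2181, y = 0.6102
  isopentane: x = 0.0900, y = 0.1905
  1-propanol: x = 0.4505, y = 0.1320
  n-heptane: x = 0.2414, y = 0.0674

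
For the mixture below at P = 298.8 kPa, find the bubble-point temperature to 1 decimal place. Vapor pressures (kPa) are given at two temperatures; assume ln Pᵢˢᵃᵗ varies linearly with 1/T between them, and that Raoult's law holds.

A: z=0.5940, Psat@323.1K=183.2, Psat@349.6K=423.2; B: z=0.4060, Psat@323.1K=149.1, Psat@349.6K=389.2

T = 339.7 K

Bubble-point temperature: ΣzᵢPᵢˢᵃᵗ(T) = P. Interpolate ln Pᵢˢᵃᵗ = aᵢ + bᵢ/T.
  T = 323.1 K: ΣzᵢPᵢˢᵃᵗ = 169.36 kPa
  T = 349.6 K: ΣzᵢPᵢˢᵃᵗ = 409.40 kPa
  T = 336.4 K: ΣzᵢPᵢˢᵃᵗ = 268.26 kPa
  T = 343.0 K: ΣzᵢPᵢˢᵃᵗ = 332.71 kPa
  T = 339.7 K: ΣzᵢPᵢˢᵃᵗ = 299.06 kPa
  T = 338.0 K: ΣzᵢPᵢˢᵃᵗ = 282.85 kPa
Interpolating between 338.0 K and 339.7 K gives T ≈ 339.7 K.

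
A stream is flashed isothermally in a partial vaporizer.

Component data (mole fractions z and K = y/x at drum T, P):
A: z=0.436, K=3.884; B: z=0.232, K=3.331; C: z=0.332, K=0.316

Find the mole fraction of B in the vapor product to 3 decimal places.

Let β = V/F and solve Σ zᵢ(Kᵢ−1)/(1+β(Kᵢ−1)) = 0.
Check two-phase: ΣzᵢKᵢ = 2.571 > 1 and Σzᵢ/Kᵢ = 1.233 > 1, so g(0) = 1.571 > 0 and g(1) = -0.233 < 0.
Newton iteration, β⁰ = 0.53:
  β = 0.530: g = 0.3830, g' = -1.202 → β = 0.849
  β = 0.849: g = 0.0049, g' = -1.330 → β = 0.852
Converged at β = 0.852.
Compositions from xᵢ = zᵢ/(1+β(Kᵢ−1)), yᵢ = Kᵢxᵢ:
  A: x = 0.126, y = 0.490
  B: x = 0.078, y = 0.259
  C: x = 0.796, y = 0.252

y_B = 0.259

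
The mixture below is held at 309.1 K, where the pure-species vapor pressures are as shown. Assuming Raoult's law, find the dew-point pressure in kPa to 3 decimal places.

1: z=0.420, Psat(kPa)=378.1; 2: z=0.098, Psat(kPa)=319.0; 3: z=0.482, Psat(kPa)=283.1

Pdew = 320.451 kPa

At the dew point ψ → 1, so Σzᵢ/Kᵢ = 1 with Kᵢ = Pᵢˢᵃᵗ/P ⇒ 1/P = Σzᵢ/Pᵢˢᵃᵗ.
1/P = 0.420/378.1 + 0.098/319.0 + 0.482/283.1 = 0.003121 ⇒ P = 320.451 kPa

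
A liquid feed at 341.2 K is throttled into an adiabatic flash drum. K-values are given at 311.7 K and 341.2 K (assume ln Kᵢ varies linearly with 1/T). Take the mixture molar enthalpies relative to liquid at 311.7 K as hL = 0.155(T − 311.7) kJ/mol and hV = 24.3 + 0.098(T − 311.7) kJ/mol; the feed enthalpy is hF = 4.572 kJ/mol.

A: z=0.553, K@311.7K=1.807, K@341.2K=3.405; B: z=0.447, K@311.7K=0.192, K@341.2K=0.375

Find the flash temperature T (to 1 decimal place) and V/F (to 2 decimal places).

T = 313.2 K, V/F = 0.18

Adiabatic flash: solve Rachford–Rice at each trial T, then check hF = ψ·hV(T) + (1−ψ)·hL(T).
  T = 311.7 K: K = (1.807, 0.192), RR gives ψ = 0.131, H_out = 3.171 kJ/mol
  T = 341.2 K: K = (3.405, 0.375), RR gives ψ = 0.699, H_out = 20.381 kJ/mol
  T = 326.4 K: K = (2.514, 0.272), RR gives ψ = 0.464, H_out = 13.174 kJ/mol
  T = 319.0 K: K = (2.137, 0.229), RR gives ψ = 0.324, H_out = 8.877 kJ/mol
  T = 315.4 K: K = (1.969, 0.210), RR gives ψ = 0.239, H_out = 6.331 kJ/mol
  T = 313.5 K: K = (1.885, 0.201), RR gives ψ = 0.187, H_out = 4.794 kJ/mol
  T = 312.6 K: K = (1.846, 0.196), RR gives ψ = 0.159, H_out = 4.005 kJ/mol
Linear interpolation between T = 312.6 (H_out = 4.005) and T = 313.5 (H_out = 4.794) on hF = 4.572 gives T ≈ 313.2 K, at which ψ = 0.18.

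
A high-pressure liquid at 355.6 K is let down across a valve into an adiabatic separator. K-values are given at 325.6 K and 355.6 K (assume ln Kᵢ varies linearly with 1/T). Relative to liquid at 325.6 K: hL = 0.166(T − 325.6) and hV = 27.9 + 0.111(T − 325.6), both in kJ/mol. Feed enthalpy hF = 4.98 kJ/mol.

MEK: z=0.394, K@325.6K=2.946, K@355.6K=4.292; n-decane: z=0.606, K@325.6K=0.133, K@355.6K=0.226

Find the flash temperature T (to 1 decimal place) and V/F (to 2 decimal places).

Adiabatic flash: solve Rachford–Rice at each trial T, then check hF = ψ·hV(T) + (1−ψ)·hL(T).
  T = 325.6 K: K = (2.946, 0.133), RR gives ψ = 0.143, H_out = 3.991 kJ/mol
  T = 355.6 K: K = (4.292, 0.226), RR gives ψ = 0.325, H_out = 13.510 kJ/mol
  T = 340.6 K: K = (3.585, 0.175), RR gives ψ = 0.243, H_out = 9.081 kJ/mol
  T = 333.1 K: K = (3.257, 0.153), RR gives ψ = 0.197, H_out = 6.655 kJ/mol
  T = 329.4 K: K = (3.102, 0.143), RR gives ψ = 0.171, H_out = 5.377 kJ/mol
  T = 327.5 K: K = (3.023, 0.138), RR gives ψ = 0.158, H_out = 4.694 kJ/mol
Linear interpolation between T = 327.5 (H_out = 4.694) and T = 329.4 (H_out = 5.377) on hF = 4.98 gives T ≈ 328.3 K, at which ψ = 0.16.

T = 328.3 K, V/F = 0.16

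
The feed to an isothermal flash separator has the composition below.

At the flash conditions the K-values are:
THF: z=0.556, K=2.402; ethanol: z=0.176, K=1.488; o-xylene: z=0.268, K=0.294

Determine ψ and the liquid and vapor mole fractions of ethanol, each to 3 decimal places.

Material balance + equilibrium reduce to Σ zᵢ(Kᵢ−1)/(1+ψ(Kᵢ−1)) = 0.
g(0) = ΣzᵢKᵢ − 1 = 0.676 and g(1) = 1 − Σzᵢ/Kᵢ = -0.261, so a root lies in (0, 1).
Iterate (Newton) starting at ψ = 0.52:
  ψ = 0.520: g = 0.2204, g' = -0.726 → ψ = 0.824
  ψ = 0.824: g = -0.0291, g' = -1.019 → ψ = 0.795
  ψ = 0.795: g = -0.0009, g' = -0.960 → ψ = 0.794
Converged at ψ = 0.794.
Compositions from xᵢ = zᵢ/(1+ψ(Kᵢ−1)), yᵢ = Kᵢxᵢ:
  THF: x = 0.263, y = 0.632
  ethanol: x = 0.127, y = 0.189
  o-xylene: x = 0.610, y = 0.179

ψ = 0.794, x_ethanol = 0.127, y_ethanol = 0.189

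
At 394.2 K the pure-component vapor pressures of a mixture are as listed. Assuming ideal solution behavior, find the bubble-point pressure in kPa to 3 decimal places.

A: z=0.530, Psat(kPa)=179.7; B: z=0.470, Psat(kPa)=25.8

Pbub = 107.367 kPa

At the bubble point ψ → 0, so ΣzᵢKᵢ = 1 with Kᵢ = Pᵢˢᵃᵗ/P ⇒ P = ΣzᵢPᵢˢᵃᵗ.
P = 0.530·179.7 + 0.470·25.8 = 107.367 kPa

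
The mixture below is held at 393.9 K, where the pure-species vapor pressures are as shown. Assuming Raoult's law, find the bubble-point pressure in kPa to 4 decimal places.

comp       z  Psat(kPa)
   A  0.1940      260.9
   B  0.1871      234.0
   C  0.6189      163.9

Pbub = 195.8337 kPa

At the bubble point ψ → 0, so ΣzᵢKᵢ = 1 with Kᵢ = Pᵢˢᵃᵗ/P ⇒ P = ΣzᵢPᵢˢᵃᵗ.
P = 0.1940·260.9 + 0.1871·234.0 + 0.6189·163.9 = 195.8337 kPa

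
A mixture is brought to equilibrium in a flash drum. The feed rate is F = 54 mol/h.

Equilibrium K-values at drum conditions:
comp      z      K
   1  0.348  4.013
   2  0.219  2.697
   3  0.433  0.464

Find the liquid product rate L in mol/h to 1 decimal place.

L = 6.7 mol/h

Let ψ = V/F and solve Σ zᵢ(Kᵢ−1)/(1+ψ(Kᵢ−1)) = 0.
Check two-phase: ΣzᵢKᵢ = 2.188 > 1 and Σzᵢ/Kᵢ = 1.101 > 1, so g(0) = 1.188 > 0 and g(1) = -0.101 < 0.
Newton–Raphson from ψ = 0.57:
  ψ = 0.570: g = 0.2406, g' = -0.849 → ψ = 0.853
  ψ = 0.853: g = 0.0176, g' = -0.776 → ψ = 0.876
Converged at ψ = 0.876.
Then V = ψ·F = 0.8761·54 = 47.3 mol/h and L = F − V = 6.7 mol/h.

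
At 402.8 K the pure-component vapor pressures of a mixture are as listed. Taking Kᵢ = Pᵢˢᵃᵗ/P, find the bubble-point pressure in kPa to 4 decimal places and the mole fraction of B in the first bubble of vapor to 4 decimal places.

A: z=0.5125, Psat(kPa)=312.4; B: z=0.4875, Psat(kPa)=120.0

At the bubble point ψ → 0, so ΣzᵢKᵢ = 1 with Kᵢ = Pᵢˢᵃᵗ/P ⇒ P = ΣzᵢPᵢˢᵃᵗ.
P = 0.5125·312.4 + 0.4875·120.0 = 218.6050 kPa
yᵢ = zᵢPᵢˢᵃᵗ/P ⇒ y_B = 0.4875·120.0/218.6050 = 0.2676

Pbub = 218.6050 kPa, y_B = 0.2676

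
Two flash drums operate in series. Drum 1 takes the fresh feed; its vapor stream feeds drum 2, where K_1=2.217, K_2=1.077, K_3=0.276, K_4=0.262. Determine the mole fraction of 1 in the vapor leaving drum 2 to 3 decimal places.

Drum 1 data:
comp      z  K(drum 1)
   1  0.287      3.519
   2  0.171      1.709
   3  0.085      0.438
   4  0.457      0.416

Drum 1:
Material balance + equilibrium reduce to Σ zᵢ(Kᵢ−1)/(1+ψ₁(Kᵢ−1)) = 0.
g(0) = ΣzᵢKᵢ − 1 = 0.530 and g(1) = 1 − Σzᵢ/Kᵢ = -0.474, so a root lies in (0, 1).
Newton–Raphson from ψ₁ = 0.47:
  ψ₁ = 0.470: g = -0.0108, g' = -0.776 → ψ₁ = 0.456
Converged at ψ₁ = 0.456.
Drum-1 compositions:
  1: x = 0.134, y = 0.470
  2: x = 0.129, y = 0.221
  3: x = 0.114, y = 0.050
  4: x = 0.623, y = 0.259
Drum-2 feed = drum-1 vapor: z₂ = (0.4700, 0.2208, 0.0501, 0.2591).
Drum 2:
Newton iteration, ψ₂⁰ = 0.3:
  ψ₂ = 0.300: g = 0.1437, g' = -0.650 → ψ₂ = 0.521
  ψ₂ = 0.521: g = -0.0025, g' = -0.702 → ψ₂ = 0.517
Converged at ψ₂ = 0.517.
  1: x = 0.288, y = 0.639
  2: x = 0.212, y = 0.229
  3: x = 0.080, y = 0.022
  4: x = 0.419, y = 0.110

y_1 (drum 2) = 0.639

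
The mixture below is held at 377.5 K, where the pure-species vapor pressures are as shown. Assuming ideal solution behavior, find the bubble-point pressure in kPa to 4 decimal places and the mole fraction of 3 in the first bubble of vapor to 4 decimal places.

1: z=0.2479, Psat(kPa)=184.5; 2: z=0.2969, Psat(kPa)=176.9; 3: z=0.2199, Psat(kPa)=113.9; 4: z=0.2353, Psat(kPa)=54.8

At the bubble point ψ → 0, so ΣzᵢKᵢ = 1 with Kᵢ = Pᵢˢᵃᵗ/P ⇒ P = ΣzᵢPᵢˢᵃᵗ.
P = 0.2479·184.5 + 0.2969·176.9 + 0.2199·113.9 + 0.2353·54.8 = 136.2002 kPa
yᵢ = zᵢPᵢˢᵃᵗ/P ⇒ y_3 = 0.2199·113.9/136.2002 = 0.1839

Pbub = 136.2002 kPa, y_3 = 0.1839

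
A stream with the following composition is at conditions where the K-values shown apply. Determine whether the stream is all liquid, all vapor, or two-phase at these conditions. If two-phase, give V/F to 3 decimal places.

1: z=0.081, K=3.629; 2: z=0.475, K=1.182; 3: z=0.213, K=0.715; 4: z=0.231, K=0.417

ΣzᵢKᵢ = 1.104; Σzᵢ/Kᵢ = 1.276.
Both exceed 1, so a two-phase solution exists.
Material balance + equilibrium reduce to Σ zᵢ(Kᵢ−1)/(1+ψ(Kᵢ−1)) = 0.
Newton iteration, ψ⁰ = 0.5:
  ψ = 0.500: g = -0.0896, g' = -0.298 → ψ = 0.199
  ψ = 0.199: g = 0.0066, g' = -0.376 → ψ = 0.216
  ψ = 0.216: g = 0.0001, g' = -0.364 → ψ = 0.217
Converged at ψ = 0.217.

two-phase, V/F = 0.217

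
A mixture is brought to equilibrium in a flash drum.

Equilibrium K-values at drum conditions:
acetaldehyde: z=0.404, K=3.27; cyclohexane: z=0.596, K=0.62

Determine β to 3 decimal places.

β = 0.801

Let β = V/F and solve Σ zᵢ(Kᵢ−1)/(1+β(Kᵢ−1)) = 0.
g(0) = ΣzᵢKᵢ − 1 = 0.691 and g(1) = 1 − Σzᵢ/Kᵢ = -0.085, so a root lies in (0, 1).
Binary case is linear: z₁(K₁−1)(1+β(K₂−1)) + z₂(K₂−1)(1+β(K₁−1)) = 0
⇒ β = [z₁(K₁−1)+z₂(K₂−1)] / [−(K₁−1)(K₂−1)] = 0.6906/0.8626 = 0.801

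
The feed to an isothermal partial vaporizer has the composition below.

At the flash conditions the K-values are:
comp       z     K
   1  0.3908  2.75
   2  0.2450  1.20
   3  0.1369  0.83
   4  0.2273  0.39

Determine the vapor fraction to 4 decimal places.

Material balance + equilibrium reduce to Σ zᵢ(Kᵢ−1)/(1+ψ(Kᵢ−1)) = 0.
Feasibility: ΣzᵢKᵢ = 1.5710, Σzᵢ/Kᵢ = 1.0940 — both > 1, two phases present.
Newton–Raphson from ψ = 0.31:
  ψ = 0.3100: g = 0.29396, g' = -0.6447 → ψ = 0.7659
  ψ = 0.7659: g = 0.04771, g' = -0.5291 → ψ = 0.8561
  ψ = 0.8561: g = -0.00185, g' = -0.5749 → ψ = 0.8529
Converged at ψ = 0.8529.

ψ = 0.8529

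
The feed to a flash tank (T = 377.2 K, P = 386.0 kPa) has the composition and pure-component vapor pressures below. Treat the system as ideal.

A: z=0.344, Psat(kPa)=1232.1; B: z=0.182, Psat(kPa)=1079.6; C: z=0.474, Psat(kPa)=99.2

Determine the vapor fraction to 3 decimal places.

ψ = 0.476

Raoult's law: Kᵢ = Pᵢˢᵃᵗ/P = Pᵢˢᵃᵗ/386.0.
  K_A = 1232.1/386.0 = 3.19197, K_B = 1079.6/386.0 = 2.79689, K_C = 99.2/386.0 = 0.25699
Newton–Raphson from ψ = 0.5:
  ψ = 0.500: g = -0.0283, g' = -1.202 → ψ = 0.476
Converged at ψ = 0.476.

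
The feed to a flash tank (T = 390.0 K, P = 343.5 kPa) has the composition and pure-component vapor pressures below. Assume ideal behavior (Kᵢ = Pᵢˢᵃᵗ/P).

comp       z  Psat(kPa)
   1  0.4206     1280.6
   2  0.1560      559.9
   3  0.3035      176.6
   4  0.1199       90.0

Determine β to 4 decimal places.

β = 0.7651

Raoult's law: Kᵢ = Pᵢˢᵃᵗ/P = Pᵢˢᵃᵗ/343.5.
  K_1 = 1280.6/343.5 = 3.728093, K_2 = 559.9/343.5 = 1.629985, K_3 = 176.6/343.5 = 0.514119, K_4 = 90.0/343.5 = 0.262009
Iterate (Newton) starting at β = 0.45:
  β = 0.4500: g = 0.27045, g' = -0.9321 → β = 0.7401
  β = 0.7401: g = 0.02181, g' = -0.8640 → β = 0.7654
  β = 0.7654: g = -0.00023, g' = -0.8829 → β = 0.7651
Converged at β = 0.7651.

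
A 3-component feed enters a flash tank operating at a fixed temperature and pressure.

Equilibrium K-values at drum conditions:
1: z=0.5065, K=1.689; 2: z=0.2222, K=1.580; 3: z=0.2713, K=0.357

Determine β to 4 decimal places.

Newton iteration, β⁰ = 0.63:
  β = 0.6300: g = 0.04450, g' = -0.4739 → β = 0.7239
  β = 0.7239: g = -0.00274, g' = -0.5367 → β = 0.7188
Converged at β = 0.7188.

β = 0.7188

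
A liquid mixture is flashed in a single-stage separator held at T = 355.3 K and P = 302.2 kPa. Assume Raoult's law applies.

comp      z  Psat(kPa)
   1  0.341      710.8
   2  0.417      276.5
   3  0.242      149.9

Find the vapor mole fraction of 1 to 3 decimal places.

y_1 = 0.403

Raoult's law: Kᵢ = Pᵢˢᵃᵗ/P = Pᵢˢᵃᵗ/302.2.
  K_1 = 710.8/302.2 = 2.35208, K_2 = 276.5/302.2 = 0.91496, K_3 = 149.9/302.2 = 0.49603
Material balance + equilibrium reduce to Σ zᵢ(Kᵢ−1)/(1+ψ(Kᵢ−1)) = 0.
g(0) = ΣzᵢKᵢ − 1 = 0.304 and g(1) = 1 − Σzᵢ/Kᵢ = -0.089, so a root lies in (0, 1).
Iterate (Newton) starting at ψ = 0.5:
  ψ = 0.500: g = 0.0750, g' = -0.335 → ψ = 0.724
  ψ = 0.724: g = 0.0032, g' = -0.315 → ψ = 0.734
Converged at ψ = 0.734.
Compositions from xᵢ = zᵢ/(1+ψ(Kᵢ−1)), yᵢ = Kᵢxᵢ:
  1: x = 0.171, y = 0.403
  2: x = 0.445, y = 0.407
  3: x = 0.384, y = 0.191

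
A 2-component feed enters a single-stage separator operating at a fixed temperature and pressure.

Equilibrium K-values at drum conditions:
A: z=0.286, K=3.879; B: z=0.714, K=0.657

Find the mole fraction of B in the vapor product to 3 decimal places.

y_B = 0.587

Rachford–Rice: g(β) = Σ zᵢ(Kᵢ−1)/(1+β(Kᵢ−1)) = 0.
g(0) = ΣzᵢKᵢ − 1 = 0.578 and g(1) = 1 − Σzᵢ/Kᵢ = -0.160, so a root lies in (0, 1).
Newton iteration, β⁰ = 0.32:
  β = 0.320: g = 0.1535, g' = -0.748 → β = 0.525
  β = 0.525: g = 0.0291, g' = -0.501 → β = 0.583
  β = 0.583: g = 0.0012, g' = -0.462 → β = 0.586
Converged at β = 0.586.
Compositions from xᵢ = zᵢ/(1+β(Kᵢ−1)), yᵢ = Kᵢxᵢ:
  A: x = 0.106, y = 0.413
  B: x = 0.894, y = 0.587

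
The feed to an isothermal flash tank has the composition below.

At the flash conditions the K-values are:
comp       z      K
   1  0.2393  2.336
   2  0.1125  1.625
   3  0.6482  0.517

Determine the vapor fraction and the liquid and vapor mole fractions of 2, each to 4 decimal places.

Let ψ = V/F and solve Σ zᵢ(Kᵢ−1)/(1+ψ(Kᵢ−1)) = 0.
Check two-phase: ΣzᵢKᵢ = 1.0769 > 1 and Σzᵢ/Kᵢ = 1.4254 > 1, so g(0) = 0.0769 > 0 and g(1) = -0.4254 < 0.
Newton–Raphson from ψ = 0.5:
  ψ = 0.5000: g = -0.16752, g' = -0.4419 → ψ = 0.1209
  ψ = 0.1209: g = 0.00813, g' = -0.5251 → ψ = 0.1364
  ψ = 0.1364: g = 0.00007, g' = -0.5162 → ψ = 0.1365
Converged at ψ = 0.1365.
Compositions from xᵢ = zᵢ/(1+ψ(Kᵢ−1)), yᵢ = Kᵢxᵢ:
  1: x = 0.2024, y = 0.4728
  2: x = 0.1037, y = 0.1684
  3: x = 0.6940, y = 0.3588

ψ = 0.1365, x_2 = 0.1037, y_2 = 0.1684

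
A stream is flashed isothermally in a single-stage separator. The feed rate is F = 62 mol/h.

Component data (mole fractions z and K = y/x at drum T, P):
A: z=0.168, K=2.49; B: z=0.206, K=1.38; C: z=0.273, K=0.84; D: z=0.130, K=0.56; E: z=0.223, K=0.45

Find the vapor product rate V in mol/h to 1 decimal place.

Let β = V/F and solve Σ zᵢ(Kᵢ−1)/(1+β(Kᵢ−1)) = 0.
Feasibility: ΣzᵢKᵢ = 1.105, Σzᵢ/Kᵢ = 1.269 — both > 1, two phases present.
Newton–Raphson from β = 0.5:
  β = 0.500: g = -0.0808, g' = -0.321 → β = 0.249
  β = 0.249: g = 0.0023, g' = -0.353 → β = 0.255
Converged at β = 0.255.
Then V = β·F = 0.2554·62 = 15.8 mol/h and L = F − V = 46.2 mol/h.

V = 15.8 mol/h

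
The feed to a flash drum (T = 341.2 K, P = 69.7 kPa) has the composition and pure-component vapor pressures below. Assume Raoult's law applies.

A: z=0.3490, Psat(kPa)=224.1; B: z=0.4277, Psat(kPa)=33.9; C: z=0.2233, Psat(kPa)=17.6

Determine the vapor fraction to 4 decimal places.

ψ = 0.2895

Raoult's law: Kᵢ = Pᵢˢᵃᵗ/P = Pᵢˢᵃᵗ/69.7.
  K_A = 224.1/69.7 = 3.215208, K_B = 33.9/69.7 = 0.486370, K_C = 17.6/69.7 = 0.252511
Newton–Raphson from ψ = 0.56:
  ψ = 0.5600: g = -0.25041, g' = -0.9326 → ψ = 0.2915
  ψ = 0.2915: g = -0.00201, g' = -0.9924 → ψ = 0.2895
Converged at ψ = 0.2895.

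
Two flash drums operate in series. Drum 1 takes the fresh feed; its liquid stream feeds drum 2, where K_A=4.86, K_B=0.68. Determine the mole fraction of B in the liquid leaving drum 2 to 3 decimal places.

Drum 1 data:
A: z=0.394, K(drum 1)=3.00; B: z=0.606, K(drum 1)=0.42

x_B (drum 2) = 0.923

Drum 1:
Iterate (Newton) starting at ψ₁ = 0.5:
  ψ₁ = 0.500: g = -0.1010, g' = -0.798 → ψ₁ = 0.373
  ψ₁ = 0.373: g = 0.0024, g' = -0.849 → ψ₁ = 0.376
Converged at ψ₁ = 0.376.
Drum-1 compositions:
  A: x = 0.225, y = 0.674
  B: x = 0.775, y = 0.326
Drum-2 feed = drum-1 liquid: z₂ = (0.2248, 0.7752).
Drum 2:
Newton–Raphson from ψ₂ = 0.5:
  ψ₂ = 0.500: g = 0.0008, g' = -0.503 → ψ₂ = 0.502
Converged at ψ₂ = 0.502.
  A: x = 0.077, y = 0.372
  B: x = 0.923, y = 0.628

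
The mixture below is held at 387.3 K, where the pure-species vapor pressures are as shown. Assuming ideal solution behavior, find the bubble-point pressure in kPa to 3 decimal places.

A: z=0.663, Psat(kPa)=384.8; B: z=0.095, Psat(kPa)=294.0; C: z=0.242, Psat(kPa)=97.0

Pbub = 306.526 kPa

At the bubble point ψ → 0, so ΣzᵢKᵢ = 1 with Kᵢ = Pᵢˢᵃᵗ/P ⇒ P = ΣzᵢPᵢˢᵃᵗ.
P = 0.663·384.8 + 0.095·294.0 + 0.242·97.0 = 306.526 kPa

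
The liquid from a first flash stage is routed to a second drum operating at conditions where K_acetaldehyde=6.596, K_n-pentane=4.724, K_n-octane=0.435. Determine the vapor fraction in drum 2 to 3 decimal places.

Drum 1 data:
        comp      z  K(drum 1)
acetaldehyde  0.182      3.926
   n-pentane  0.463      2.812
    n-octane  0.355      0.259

V/F (drum 2) = 0.287

Drum 1:
Newton–Raphson from ψ₁ = 0.34:
  ψ₁ = 0.340: g = 0.4344, g' = -1.322 → ψ₁ = 0.669
  ψ₁ = 0.669: g = 0.0381, g' = -1.255 → ψ₁ = 0.699
  ψ₁ = 0.699: g = -0.0007, g' = -1.303 → ψ₁ = 0.698
Converged at ψ₁ = 0.698.
Drum-1 compositions:
  acetaldehyde: x = 0.060, y = 0.235
  n-pentane: x = 0.204, y = 0.575
  n-octane: x = 0.736, y = 0.191
Drum-2 feed = drum-1 liquid: z₂ = (0.0598, 0.2044, 0.7358).
Drum 2:
Let ψ₂ = V/F and solve Σ zᵢ(Kᵢ−1)/(1+ψ₂(Kᵢ−1)) = 0.
g(0) = ΣzᵢKᵢ − 1 = 0.680 and g(1) = 1 − Σzᵢ/Kᵢ = -0.744, so a root lies in (0, 1).
Newton iteration, ψ₂⁰ = 0.5:
  ψ₂ = 0.500: g = -0.2254, g' = -0.932 → ψ₂ = 0.258
  ψ₂ = 0.258: g = 0.0382, g' = -1.372 → ψ₂ = 0.286
  ψ₂ = 0.286: g = 0.0014, g' = -1.276 → ψ₂ = 0.287
Converged at ψ₂ = 0.287.
  acetaldehyde: x = 0.023, y = 0.151
  n-pentane: x = 0.099, y = 0.467
  n-octane: x = 0.878, y = 0.382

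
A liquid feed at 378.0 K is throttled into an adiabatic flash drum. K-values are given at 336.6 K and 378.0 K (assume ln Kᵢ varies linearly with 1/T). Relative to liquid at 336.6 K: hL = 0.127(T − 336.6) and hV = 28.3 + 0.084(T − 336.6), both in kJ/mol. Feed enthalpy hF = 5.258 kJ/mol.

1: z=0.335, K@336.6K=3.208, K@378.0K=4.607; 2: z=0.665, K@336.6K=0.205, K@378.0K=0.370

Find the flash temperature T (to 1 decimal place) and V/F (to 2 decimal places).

T = 343.1 K, V/F = 0.16

Adiabatic flash: solve Rachford–Rice at each trial T, then check hF = ψ·hV(T) + (1−ψ)·hL(T).
  T = 336.6 K: K = (3.208, 0.205), RR gives ψ = 0.120, H_out = 3.402 kJ/mol
  T = 378.0 K: K = (4.607, 0.370), RR gives ψ = 0.347, H_out = 14.470 kJ/mol
  T = 357.3 K: K = (3.885, 0.280), RR gives ψ = 0.235, H_out = 9.067 kJ/mol
  T = 347.0 K: K = (3.542, 0.241), RR gives ψ = 0.180, H_out = 6.327 kJ/mol
  T = 341.8 K: K = (3.373, 0.223), RR gives ψ = 0.151, H_out = 4.891 kJ/mol
  T = 344.4 K: K = (3.457, 0.232), RR gives ψ = 0.165, H_out = 5.615 kJ/mol
  T = 343.1 K: K = (3.415, 0.227), RR gives ψ = 0.158, H_out = 5.255 kJ/mol
Linear interpolation between T = 343.1 (H_out = 5.255) and T = 344.4 (H_out = 5.615) on hF = 5.258 gives T ≈ 343.1 K, at which ψ = 0.16.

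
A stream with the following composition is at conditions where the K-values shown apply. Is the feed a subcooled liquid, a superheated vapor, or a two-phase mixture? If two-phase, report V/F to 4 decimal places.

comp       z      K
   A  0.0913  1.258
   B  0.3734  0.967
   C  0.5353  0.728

ΣzᵢKᵢ = 0.8656; Σzᵢ/Kᵢ = 1.1940.
Since ΣzᵢKᵢ < 1 the mixture is below its bubble point — single liquid phase.

subcooled liquid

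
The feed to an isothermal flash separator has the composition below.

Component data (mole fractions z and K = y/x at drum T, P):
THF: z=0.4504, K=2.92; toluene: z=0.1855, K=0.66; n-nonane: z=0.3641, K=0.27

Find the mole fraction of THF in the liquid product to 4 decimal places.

Material balance + equilibrium reduce to Σ zᵢ(Kᵢ−1)/(1+β(Kᵢ−1)) = 0.
Feasibility: ΣzᵢKᵢ = 1.5359, Σzᵢ/Kᵢ = 1.7838 — both > 1, two phases present.
Newton–Raphson from β = 0.42:
  β = 0.4200: g = 0.02183, g' = -0.9416 → β = 0.4432
Converged at β = 0.4432.
Compositions from xᵢ = zᵢ/(1+β(Kᵢ−1)), yᵢ = Kᵢxᵢ:
  THF: x = 0.2433, y = 0.7105
  toluene: x = 0.2184, y = 0.1442
  n-nonane: x = 0.5383, y = 0.1453

x_THF = 0.2433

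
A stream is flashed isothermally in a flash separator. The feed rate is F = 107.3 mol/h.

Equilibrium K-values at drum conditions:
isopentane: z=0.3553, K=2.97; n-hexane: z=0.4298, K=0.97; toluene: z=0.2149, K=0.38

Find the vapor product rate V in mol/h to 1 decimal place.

V = 84.7 mol/h

Material balance + equilibrium reduce to Σ zᵢ(Kᵢ−1)/(1+V/F(Kᵢ−1)) = 0.
Check two-phase: ΣzᵢKᵢ = 1.5538 > 1 and Σzᵢ/Kᵢ = 1.1282 > 1, so g(0) = 0.5538 > 0 and g(1) = -0.1282 < 0.
Newton–Raphson from V/F = 0.53:
  V/F = 0.5300: g = 0.13087, g' = -0.5137 → V/F = 0.7848
  V/F = 0.7848: g = 0.00221, g' = -0.5265 → V/F = 0.7890
Converged at V/F = 0.7890.
Then V = V/F·F = 0.7890·107.3 = 84.7 mol/h and L = F − V = 22.6 mol/h.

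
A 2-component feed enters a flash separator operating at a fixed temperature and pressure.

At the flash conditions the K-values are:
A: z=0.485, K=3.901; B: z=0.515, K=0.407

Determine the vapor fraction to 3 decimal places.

Let ψ = V/F and solve Σ zᵢ(Kᵢ−1)/(1+ψ(Kᵢ−1)) = 0.
Feasibility: ΣzᵢKᵢ = 2.102, Σzᵢ/Kᵢ = 1.390 — both > 1, two phases present.
Newton iteration, ψ⁰ = 0.5:
  ψ = 0.500: g = 0.1401, g' = -1.046 → ψ = 0.634
  ψ = 0.634: g = 0.0062, g' = -0.971 → ψ = 0.640
Converged at ψ = 0.640.

ψ = 0.640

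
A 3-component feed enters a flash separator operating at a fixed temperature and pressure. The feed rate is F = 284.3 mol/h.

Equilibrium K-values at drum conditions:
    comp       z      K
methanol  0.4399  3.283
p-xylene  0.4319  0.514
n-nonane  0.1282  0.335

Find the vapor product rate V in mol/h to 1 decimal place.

Rachford–Rice: g(V/F) = Σ zᵢ(Kᵢ−1)/(1+V/F(Kᵢ−1)) = 0.
Check two-phase: ΣzᵢKᵢ = 1.7091 > 1 and Σzᵢ/Kᵢ = 1.3570 > 1, so g(0) = 0.7091 > 0 and g(1) = -0.3570 < 0.
Iterate (Newton) starting at V/F = 0.64:
  V/F = 0.6400: g = -0.04503, g' = -0.7653 → V/F = 0.5812
  V/F = 0.5812: g = 0.00014, g' = -0.7722 → V/F = 0.5813
Converged at V/F = 0.5813.
Then V = V/F·F = 0.5813·284.3 = 165.3 mol/h and L = F − V = 119.0 mol/h.

V = 165.3 mol/h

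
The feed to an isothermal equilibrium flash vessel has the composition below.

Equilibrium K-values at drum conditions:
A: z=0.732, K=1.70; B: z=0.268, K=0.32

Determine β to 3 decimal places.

β = 0.694

Let β = V/F and solve Σ zᵢ(Kᵢ−1)/(1+β(Kᵢ−1)) = 0.
Check two-phase: ΣzᵢKᵢ = 1.330 > 1 and Σzᵢ/Kᵢ = 1.268 > 1, so g(0) = 0.330 > 0 and g(1) = -0.268 < 0.
Newton–Raphson from β = 0.68:
  β = 0.680: g = 0.0082, g' = -0.593 → β = 0.694
Converged at β = 0.694.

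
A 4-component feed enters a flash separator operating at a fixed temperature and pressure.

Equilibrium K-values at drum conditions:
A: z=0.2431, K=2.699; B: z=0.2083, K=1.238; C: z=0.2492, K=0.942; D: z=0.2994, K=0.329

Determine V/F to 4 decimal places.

Material balance + equilibrium reduce to Σ zᵢ(Kᵢ−1)/(1+V/F(Kᵢ−1)) = 0.
Check two-phase: ΣzᵢKᵢ = 1.2473 > 1 and Σzᵢ/Kᵢ = 1.4329 > 1, so g(0) = 0.2473 > 0 and g(1) = -0.4329 < 0.
Newton–Raphson from V/F = 0.59:
  V/F = 0.5900: g = -0.09778, g' = -0.5544 → V/F = 0.4136
  V/F = 0.4136: g = -0.00518, g' = -0.5110 → V/F = 0.4035
Converged at V/F = 0.4035.

V/F = 0.4035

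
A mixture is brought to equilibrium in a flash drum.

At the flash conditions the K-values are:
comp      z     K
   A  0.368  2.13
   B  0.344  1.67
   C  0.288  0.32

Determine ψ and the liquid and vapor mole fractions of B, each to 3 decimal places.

ψ = 0.721, x_B = 0.232, y_B = 0.387

Rachford–Rice: g(ψ) = Σ zᵢ(Kᵢ−1)/(1+ψ(Kᵢ−1)) = 0.
Check two-phase: ΣzᵢKᵢ = 1.450 > 1 and Σzᵢ/Kᵢ = 1.279 > 1, so g(0) = 0.450 > 0 and g(1) = -0.279 < 0.
Newton–Raphson from ψ = 0.5:
  ψ = 0.500: g = 0.1416, g' = -0.584 → ψ = 0.742
  ψ = 0.742: g = -0.0155, g' = -0.751 → ψ = 0.722
  ψ = 0.722: g = -0.0003, g' = -0.726 → ψ = 0.721
Converged at ψ = 0.721.
Compositions from xᵢ = zᵢ/(1+ψ(Kᵢ−1)), yᵢ = Kᵢxᵢ:
  A: x = 0.203, y = 0.432
  B: x = 0.232, y = 0.387
  C: x = 0.565, y = 0.181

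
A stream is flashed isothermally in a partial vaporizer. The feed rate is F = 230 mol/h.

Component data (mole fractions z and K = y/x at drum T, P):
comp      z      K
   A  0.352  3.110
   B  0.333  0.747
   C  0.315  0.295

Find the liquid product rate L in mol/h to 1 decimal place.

L = 138.1 mol/h

Rachford–Rice: g(V/F) = Σ zᵢ(Kᵢ−1)/(1+V/F(Kᵢ−1)) = 0.
g(0) = ΣzᵢKᵢ − 1 = 0.436 and g(1) = 1 − Σzᵢ/Kᵢ = -0.627, so a root lies in (0, 1).
Iterate (Newton) starting at V/F = 0.68:
  V/F = 0.680: g = -0.2233, g' = -0.873 → V/F = 0.424
  V/F = 0.424: g = -0.0193, g' = -0.782 → V/F = 0.400
Converged at V/F = 0.400.
Then V = V/F·F = 0.3997·230 = 91.9 mol/h and L = F − V = 138.1 mol/h.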